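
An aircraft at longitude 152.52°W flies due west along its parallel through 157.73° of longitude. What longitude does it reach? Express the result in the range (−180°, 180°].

49.75°E

Start at -152.52°; shift −157.73° → -310.25°.
-310.25° lies outside (−180°, 180°]; add 360° → +49.75°.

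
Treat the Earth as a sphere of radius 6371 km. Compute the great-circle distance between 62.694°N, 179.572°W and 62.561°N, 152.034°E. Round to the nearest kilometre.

1440 km

Δλ = 152.034 − -179.572 = 331.606°; wrapped into (−180°, 180°]: -28.394°.
Δφ = 62.561 − 62.694 = -0.133°.
a = sin²(Δφ/2) + cos φ₁ · cos φ₂ · sin²(Δλ/2) = 0.012717.
c = 2·atan2(√a, √(1−a)) = 0.22602 rad → d = 6371·c ≈ 1439.95 km.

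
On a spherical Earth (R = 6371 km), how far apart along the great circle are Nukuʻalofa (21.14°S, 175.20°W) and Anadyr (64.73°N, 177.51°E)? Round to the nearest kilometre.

Δλ = 177.51 − -175.20 = 352.71°; wrapped into (−180°, 180°]: -7.29°.
Δφ = 64.73 − -21.14 = 85.87°.
a = sin²(Δφ/2) + cos φ₁ · cos φ₂ · sin²(Δλ/2) = 0.465599.
c = 2·atan2(√a, √(1−a)) = 1.50194 rad → d = 6371·c ≈ 9568.86 km.

9569 km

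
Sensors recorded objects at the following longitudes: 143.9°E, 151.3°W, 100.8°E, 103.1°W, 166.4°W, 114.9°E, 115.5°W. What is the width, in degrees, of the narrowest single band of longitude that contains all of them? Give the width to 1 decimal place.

Sort the longitudes: -166.4°, -151.3°, -115.5°, -103.1°, +100.8°, +114.9°, +143.9°.
Eastward gaps between consecutive values (wrapping around): 15.1°, 35.8°, 12.4°, 203.9°, 14.1°, 29.0°, 49.7°.
Largest gap = 203.9° ⇒ minimal covering band is its complement: 360° − 203.9° = 156.1°.
Band runs from +100.8° eastward to -103.1°, crossing the antimeridian.

156.1°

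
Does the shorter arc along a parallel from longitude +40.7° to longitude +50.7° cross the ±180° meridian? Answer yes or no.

Signed shortest Δλ = ((50.7 − 40.7 + 180) mod 360) − 180 = 10.0°.
Going east by 10.0° from +40.7° reaches +50.7° without touching 180°.

No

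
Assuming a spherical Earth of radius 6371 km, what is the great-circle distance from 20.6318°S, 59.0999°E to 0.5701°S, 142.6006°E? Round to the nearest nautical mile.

5026 nmi

Δλ = 142.6006 − 59.0999 = 83.5007°.
Δφ = -0.5701 − -20.6318 = 20.0617°.
a = sin²(Δφ/2) + cos φ₁ · cos φ₂ · sin²(Δλ/2) = 0.445284.
c = 2·atan2(√a, √(1−a)) = 1.46114 rad → d = 6371·c ≈ 9308.95 km ≈ 5026.43 nmi.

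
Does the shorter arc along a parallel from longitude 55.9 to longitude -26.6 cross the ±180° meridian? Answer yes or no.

No

Signed shortest Δλ = ((-26.6 − 55.9 + 180) mod 360) − 180 = -82.5°.
Going west by 82.5° from +55.9° reaches -26.6° without touching 180°.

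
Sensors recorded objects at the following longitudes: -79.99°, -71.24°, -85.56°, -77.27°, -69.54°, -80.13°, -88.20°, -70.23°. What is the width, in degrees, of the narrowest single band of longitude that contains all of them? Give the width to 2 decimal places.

18.66°

Sort the longitudes: -88.20°, -85.56°, -80.13°, -79.99°, -77.27°, -71.24°, -70.23°, -69.54°.
Eastward gaps between consecutive values (wrapping around): 2.64°, 5.43°, 0.14°, 2.72°, 6.03°, 1.01°, 0.69°, 341.34°.
Largest gap = 341.34° ⇒ minimal covering band is its complement: 360° − 341.34° = 18.66°.
Band runs from -88.20° eastward to -69.54°.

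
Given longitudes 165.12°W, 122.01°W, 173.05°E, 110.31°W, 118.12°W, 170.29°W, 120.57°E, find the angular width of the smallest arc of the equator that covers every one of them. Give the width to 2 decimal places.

Sort the longitudes: -170.29°, -165.12°, -122.01°, -118.12°, -110.31°, +120.57°, +173.05°.
Eastward gaps between consecutive values (wrapping around): 5.17°, 43.11°, 3.89°, 7.81°, 230.88°, 52.48°, 16.66°.
Largest gap = 230.88° ⇒ minimal covering band is its complement: 360° − 230.88° = 129.12°.
Band runs from +120.57° eastward to -110.31°, crossing the antimeridian.

129.12°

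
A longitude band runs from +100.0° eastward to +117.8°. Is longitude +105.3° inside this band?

Band width going east from +100.0° to +117.8°: ((117.8 − 100.0) mod 360) = 17.8°.
Offset of +105.3° east of the west edge: ((105.3 − 100.0) mod 360) = 5.3°.
5.3° ≤ 17.8° ⇒ inside.

Yes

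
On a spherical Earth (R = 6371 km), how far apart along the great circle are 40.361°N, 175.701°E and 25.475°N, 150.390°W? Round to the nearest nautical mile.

Δλ = -150.390 − 175.701 = -326.091°; wrapped into (−180°, 180°]: 33.909°.
Δφ = 25.475 − 40.361 = -14.886°.
a = sin²(Δφ/2) + cos φ₁ · cos φ₂ · sin²(Δλ/2) = 0.075277.
c = 2·atan2(√a, √(1−a)) = 0.55586 rad → d = 6371·c ≈ 3541.41 km ≈ 1912.21 nmi.

1912 nmi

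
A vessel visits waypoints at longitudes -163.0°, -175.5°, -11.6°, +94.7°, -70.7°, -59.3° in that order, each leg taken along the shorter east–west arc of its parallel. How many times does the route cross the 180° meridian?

0

Leg 1: -163.0° → -175.5°, shortest Δλ = -12.5° (west) — does not cross 180°.
Leg 2: -175.5° → -11.6°, shortest Δλ = 163.9° (east) — does not cross 180°.
Leg 3: -11.6° → +94.7°, shortest Δλ = 106.3° (east) — does not cross 180°.
Leg 4: +94.7° → -70.7°, shortest Δλ = -165.4° (west) — does not cross 180°.
Leg 5: -70.7° → -59.3°, shortest Δλ = 11.4° (east) — does not cross 180°.
Total crossings: 0.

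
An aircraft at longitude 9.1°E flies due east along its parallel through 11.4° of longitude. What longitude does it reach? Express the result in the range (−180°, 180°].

20.5°E

Start at +9.1°; shift +11.4° → +20.5°.
+20.5° already lies in (−180°, 180°].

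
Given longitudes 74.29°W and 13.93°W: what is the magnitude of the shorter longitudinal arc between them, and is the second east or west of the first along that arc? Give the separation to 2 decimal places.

Raw difference: -13.93 − -74.29 = 60.36°.
Normalise into (−180°, 180°]: 60.36° stays 60.36°.
Positive ⇒ the second point lies to the east; separation 60.36°.

60.36° east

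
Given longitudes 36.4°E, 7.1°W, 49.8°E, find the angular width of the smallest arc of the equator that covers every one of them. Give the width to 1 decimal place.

Sort the longitudes: -7.1°, +36.4°, +49.8°.
Eastward gaps between consecutive values (wrapping around): 43.5°, 13.4°, 303.1°.
Largest gap = 303.1° ⇒ minimal covering band is its complement: 360° − 303.1° = 56.9°.
Band runs from -7.1° eastward to +49.8°.

56.9°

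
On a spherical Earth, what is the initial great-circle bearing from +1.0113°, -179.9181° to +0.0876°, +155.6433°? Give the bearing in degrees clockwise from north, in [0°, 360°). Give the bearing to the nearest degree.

Δλ = 155.6433 − -179.9181 = 335.5614°; wrapped into (−180°, 180°]: -24.4386°.
θ = atan2( sin Δλ · cos φ₂ , cos φ₁ · sin φ₂ − sin φ₁ · cos φ₂ · cos Δλ )
  = atan2(-0.41372, -0.01454) = -92.013° → normalised to [0°, 360°): 267.987°.

268°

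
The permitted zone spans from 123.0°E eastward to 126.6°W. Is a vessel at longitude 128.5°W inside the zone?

Band width going east from +123.0° to -126.6°: ((-126.6 − 123.0) mod 360) = 110.4°.
Offset of -128.5° east of the west edge: ((-128.5 − 123.0) mod 360) = 108.5°.
108.5° ≤ 110.4° ⇒ inside.

Yes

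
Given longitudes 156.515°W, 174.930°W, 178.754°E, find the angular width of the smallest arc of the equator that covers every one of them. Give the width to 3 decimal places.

Sort the longitudes: -174.930°, -156.515°, +178.754°.
Eastward gaps between consecutive values (wrapping around): 18.415°, 335.269°, 6.316°.
Largest gap = 335.269° ⇒ minimal covering band is its complement: 360° − 335.269° = 24.731°.
Band runs from +178.754° eastward to -156.515°, crossing the antimeridian.

24.731°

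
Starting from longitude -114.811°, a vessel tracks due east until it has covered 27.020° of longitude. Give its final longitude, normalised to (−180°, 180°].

-87.791°

Start at -114.811°; shift +27.020° → -87.791°.
-87.791° already lies in (−180°, 180°].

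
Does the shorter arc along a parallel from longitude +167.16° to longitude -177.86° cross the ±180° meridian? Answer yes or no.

Naïve |-177.86 − 167.16| = 345.02° > 180°, so the shorter arc goes the other way round — across 180°.
Signed shortest Δλ = ((-177.86 − 167.16 + 180) mod 360) − 180 = 14.98°.
Going east by 14.98° from +167.16° passes through 180° before reaching -177.86°.

Yes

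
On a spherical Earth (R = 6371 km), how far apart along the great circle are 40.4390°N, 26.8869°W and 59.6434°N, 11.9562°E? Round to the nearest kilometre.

Δλ = 11.9562 − -26.8869 = 38.8431°.
Δφ = 59.6434 − 40.4390 = 19.2044°.
a = sin²(Δφ/2) + cos φ₁ · cos φ₂ · sin²(Δλ/2) = 0.070353.
c = 2·atan2(√a, √(1−a)) = 0.53691 rad → d = 6371·c ≈ 3420.65 km.

3421 km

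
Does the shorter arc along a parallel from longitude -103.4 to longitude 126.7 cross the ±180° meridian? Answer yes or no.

Yes

Naïve |126.7 − -103.4| = 230.1° > 180°, so the shorter arc goes the other way round — across 180°.
Signed shortest Δλ = ((126.7 − -103.4 + 180) mod 360) − 180 = -129.9°.
Going west by 129.9° from -103.4° passes through 180° before reaching +126.7°.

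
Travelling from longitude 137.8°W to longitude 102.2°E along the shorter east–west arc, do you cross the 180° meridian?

Naïve |102.2 − -137.8| = 240.0° > 180°, so the shorter arc goes the other way round — across 180°.
Signed shortest Δλ = ((102.2 − -137.8 + 180) mod 360) − 180 = -120.0°.
Going west by 120.0° from -137.8° passes through 180° before reaching +102.2°.

Yes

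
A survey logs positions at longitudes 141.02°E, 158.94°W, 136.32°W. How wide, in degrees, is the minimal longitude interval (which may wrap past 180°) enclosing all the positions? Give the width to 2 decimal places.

82.66°

Sort the longitudes: -158.94°, -136.32°, +141.02°.
Eastward gaps between consecutive values (wrapping around): 22.62°, 277.34°, 60.04°.
Largest gap = 277.34° ⇒ minimal covering band is its complement: 360° − 277.34° = 82.66°.
Band runs from +141.02° eastward to -136.32°, crossing the antimeridian.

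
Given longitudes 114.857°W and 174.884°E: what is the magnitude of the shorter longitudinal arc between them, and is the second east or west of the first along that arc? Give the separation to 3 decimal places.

70.259° west

Raw difference: 174.884 − -114.857 = 289.741°.
Normalise into (−180°, 180°]: 289.741° − 360° = -70.259°.
Negative ⇒ the second point lies to the west; separation 70.259°.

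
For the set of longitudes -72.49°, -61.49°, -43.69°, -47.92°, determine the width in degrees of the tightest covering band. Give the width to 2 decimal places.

28.80°

Sort the longitudes: -72.49°, -61.49°, -47.92°, -43.69°.
Eastward gaps between consecutive values (wrapping around): 11.00°, 13.57°, 4.23°, 331.20°.
Largest gap = 331.20° ⇒ minimal covering band is its complement: 360° − 331.20° = 28.80°.
Band runs from -72.49° eastward to -43.69°.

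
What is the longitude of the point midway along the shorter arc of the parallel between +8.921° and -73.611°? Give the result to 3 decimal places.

-32.345°

Signed shortest Δλ from +8.921° to -73.611° is -82.532°.
Midpoint longitude = +8.921° + (-82.532°)/2 = +8.921° − 41.266° = -32.345°.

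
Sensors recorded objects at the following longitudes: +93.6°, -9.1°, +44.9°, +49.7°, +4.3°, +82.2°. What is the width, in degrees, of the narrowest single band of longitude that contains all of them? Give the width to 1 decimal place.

102.7°

Sort the longitudes: -9.1°, +4.3°, +44.9°, +49.7°, +82.2°, +93.6°.
Eastward gaps between consecutive values (wrapping around): 13.4°, 40.6°, 4.8°, 32.5°, 11.4°, 257.3°.
Largest gap = 257.3° ⇒ minimal covering band is its complement: 360° − 257.3° = 102.7°.
Band runs from -9.1° eastward to +93.6°.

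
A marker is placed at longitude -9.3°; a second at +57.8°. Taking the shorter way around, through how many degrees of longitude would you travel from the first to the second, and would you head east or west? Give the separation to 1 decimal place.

Raw difference: 57.8 − -9.3 = 67.1°.
Normalise into (−180°, 180°]: 67.1° stays 67.1°.
Positive ⇒ the second point lies to the east; separation 67.1°.

67.1° east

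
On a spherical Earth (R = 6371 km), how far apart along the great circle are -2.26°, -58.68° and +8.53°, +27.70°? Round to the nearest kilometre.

9647 km

Δλ = 27.70 − -58.68 = 86.38°.
Δφ = 8.53 − -2.26 = 10.79°.
a = sin²(Δφ/2) + cos φ₁ · cos φ₂ · sin²(Δλ/2) = 0.471729.
c = 2·atan2(√a, √(1−a)) = 1.51422 rad → d = 6371·c ≈ 9647.12 km.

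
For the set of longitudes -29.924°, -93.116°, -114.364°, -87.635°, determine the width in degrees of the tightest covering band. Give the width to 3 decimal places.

84.440°

Sort the longitudes: -114.364°, -93.116°, -87.635°, -29.924°.
Eastward gaps between consecutive values (wrapping around): 21.248°, 5.481°, 57.711°, 275.560°.
Largest gap = 275.560° ⇒ minimal covering band is its complement: 360° − 275.560° = 84.440°.
Band runs from -114.364° eastward to -29.924°.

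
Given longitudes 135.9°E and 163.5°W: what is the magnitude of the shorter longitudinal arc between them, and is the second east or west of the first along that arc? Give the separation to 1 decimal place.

60.6° east

Raw difference: -163.5 − 135.9 = -299.4°.
Normalise into (−180°, 180°]: -299.4° + 360° = 60.6°.
Positive ⇒ the second point lies to the east; separation 60.6°.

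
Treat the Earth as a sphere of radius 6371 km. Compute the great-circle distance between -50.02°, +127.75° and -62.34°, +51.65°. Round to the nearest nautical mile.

2484 nmi

Δλ = 51.65 − 127.75 = -76.10°.
Δφ = -62.34 − -50.02 = -12.32°.
a = sin²(Δφ/2) + cos φ₁ · cos φ₂ · sin²(Δλ/2) = 0.124824.
c = 2·atan2(√a, √(1−a)) = 0.72220 rad → d = 6371·c ≈ 4601.15 km ≈ 2484.42 nmi.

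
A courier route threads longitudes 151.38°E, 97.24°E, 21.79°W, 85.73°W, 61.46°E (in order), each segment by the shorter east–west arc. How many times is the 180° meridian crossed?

Leg 1: +151.38° → +97.24°, shortest Δλ = -54.14° (west) — does not cross 180°.
Leg 2: +97.24° → -21.79°, shortest Δλ = -119.03° (west) — does not cross 180°.
Leg 3: -21.79° → -85.73°, shortest Δλ = -63.94° (west) — does not cross 180°.
Leg 4: -85.73° → +61.46°, shortest Δλ = 147.19° (east) — does not cross 180°.
Total crossings: 0.

0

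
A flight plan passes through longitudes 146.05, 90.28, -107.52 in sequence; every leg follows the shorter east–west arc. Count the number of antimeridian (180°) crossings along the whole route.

1

Leg 1: +146.05° → +90.28°, shortest Δλ = -55.77° (west) — does not cross 180°.
Leg 2: +90.28° → -107.52°, shortest Δλ = 162.2° (east) — crosses 180°.
Total crossings: 1.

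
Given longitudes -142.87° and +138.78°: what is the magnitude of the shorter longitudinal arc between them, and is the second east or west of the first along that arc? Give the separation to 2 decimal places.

78.35° west

Raw difference: 138.78 − -142.87 = 281.65°.
Normalise into (−180°, 180°]: 281.65° − 360° = -78.35°.
Negative ⇒ the second point lies to the west; separation 78.35°.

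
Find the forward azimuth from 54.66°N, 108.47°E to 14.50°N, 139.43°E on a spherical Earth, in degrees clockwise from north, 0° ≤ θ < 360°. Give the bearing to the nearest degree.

Δλ = 139.43 − 108.47 = 30.96°.
θ = atan2( sin Δλ · cos φ₂ , cos φ₁ · sin φ₂ − sin φ₁ · cos φ₂ · cos Δλ )
  = atan2(0.49805, -0.53241) = 136.909° → normalised to [0°, 360°): 136.909°.

137°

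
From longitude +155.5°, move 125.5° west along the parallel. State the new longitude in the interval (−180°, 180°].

+30.0°

Start at +155.5°; shift −125.5° → +30.0°.
+30.0° already lies in (−180°, 180°].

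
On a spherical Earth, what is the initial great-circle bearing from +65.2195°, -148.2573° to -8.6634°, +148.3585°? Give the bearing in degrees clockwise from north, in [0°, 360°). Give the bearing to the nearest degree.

242°

Δλ = 148.3585 − -148.2573 = 296.6158°; wrapped into (−180°, 180°]: -63.3842°.
θ = atan2( sin Δλ · cos φ₂ , cos φ₁ · sin φ₂ − sin φ₁ · cos φ₂ · cos Δλ )
  = atan2(-0.88383, -0.46525) = -117.762° → normalised to [0°, 360°): 242.238°.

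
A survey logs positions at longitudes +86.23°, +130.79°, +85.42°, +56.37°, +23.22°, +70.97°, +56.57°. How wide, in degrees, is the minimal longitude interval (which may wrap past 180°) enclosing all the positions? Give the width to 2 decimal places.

107.57°

Sort the longitudes: +23.22°, +56.37°, +56.57°, +70.97°, +85.42°, +86.23°, +130.79°.
Eastward gaps between consecutive values (wrapping around): 33.15°, 0.20°, 14.40°, 14.45°, 0.81°, 44.56°, 252.43°.
Largest gap = 252.43° ⇒ minimal covering band is its complement: 360° − 252.43° = 107.57°.
Band runs from +23.22° eastward to +130.79°.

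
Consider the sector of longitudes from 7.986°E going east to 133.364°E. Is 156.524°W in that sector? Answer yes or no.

Band width going east from +7.986° to +133.364°: ((133.364 − 7.986) mod 360) = 125.378°.
Offset of -156.524° east of the west edge: ((-156.524 − 7.986) mod 360) = 195.490°.
195.490° > 125.378° ⇒ outside.

No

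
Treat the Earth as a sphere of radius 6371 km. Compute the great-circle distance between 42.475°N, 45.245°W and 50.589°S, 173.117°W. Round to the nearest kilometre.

Δλ = -173.117 − -45.245 = -127.872°.
Δφ = -50.589 − 42.475 = -93.064°.
a = sin²(Δφ/2) + cos φ₁ · cos φ₂ · sin²(Δλ/2) = 0.904595.
c = 2·atan2(√a, √(1−a)) = 2.51357 rad → d = 6371·c ≈ 16013.95 km.

16014 km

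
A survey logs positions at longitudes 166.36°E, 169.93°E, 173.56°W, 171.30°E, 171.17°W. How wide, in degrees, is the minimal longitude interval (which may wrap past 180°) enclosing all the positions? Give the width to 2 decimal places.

Sort the longitudes: -173.56°, -171.17°, +166.36°, +169.93°, +171.30°.
Eastward gaps between consecutive values (wrapping around): 2.39°, 337.53°, 3.57°, 1.37°, 15.14°.
Largest gap = 337.53° ⇒ minimal covering band is its complement: 360° − 337.53° = 22.47°.
Band runs from +166.36° eastward to -171.17°, crossing the antimeridian.

22.47°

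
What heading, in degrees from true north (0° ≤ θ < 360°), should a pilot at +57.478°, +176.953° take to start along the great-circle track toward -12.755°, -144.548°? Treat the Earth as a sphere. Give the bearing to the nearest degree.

141°

Δλ = -144.548 − 176.953 = -321.501°; wrapped into (−180°, 180°]: 38.499°.
θ = atan2( sin Δλ · cos φ₂ , cos φ₁ · sin φ₂ − sin φ₁ · cos φ₂ · cos Δλ )
  = atan2(0.60714, -0.76231) = 141.464° → normalised to [0°, 360°): 141.464°.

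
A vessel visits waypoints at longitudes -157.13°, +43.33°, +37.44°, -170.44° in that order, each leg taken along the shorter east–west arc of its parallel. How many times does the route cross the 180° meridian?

Leg 1: -157.13° → +43.33°, shortest Δλ = -159.54° (west) — crosses 180°.
Leg 2: +43.33° → +37.44°, shortest Δλ = -5.89° (west) — does not cross 180°.
Leg 3: +37.44° → -170.44°, shortest Δλ = 152.12° (east) — crosses 180°.
Total crossings: 2.

2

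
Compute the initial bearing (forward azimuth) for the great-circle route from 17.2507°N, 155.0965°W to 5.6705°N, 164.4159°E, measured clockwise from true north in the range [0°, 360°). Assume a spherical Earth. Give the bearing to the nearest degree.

Δλ = 164.4159 − -155.0965 = 319.5124°; wrapped into (−180°, 180°]: -40.4876°.
θ = atan2( sin Δλ · cos φ₂ , cos φ₁ · sin φ₂ − sin φ₁ · cos φ₂ · cos Δλ )
  = atan2(-0.64611, -0.13008) = -101.383° → normalised to [0°, 360°): 258.617°.

259°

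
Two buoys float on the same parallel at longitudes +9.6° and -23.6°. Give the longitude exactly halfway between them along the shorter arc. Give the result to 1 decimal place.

Signed shortest Δλ from +9.6° to -23.6° is -33.2°.
Midpoint longitude = +9.6° + (-33.2°)/2 = +9.6° − 16.6° = -7.0°.

-7.0°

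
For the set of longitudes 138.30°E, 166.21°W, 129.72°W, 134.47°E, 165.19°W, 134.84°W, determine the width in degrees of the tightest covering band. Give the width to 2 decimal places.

Sort the longitudes: -166.21°, -165.19°, -134.84°, -129.72°, +134.47°, +138.30°.
Eastward gaps between consecutive values (wrapping around): 1.02°, 30.35°, 5.12°, 264.19°, 3.83°, 55.49°.
Largest gap = 264.19° ⇒ minimal covering band is its complement: 360° − 264.19° = 95.81°.
Band runs from +134.47° eastward to -129.72°, crossing the antimeridian.

95.81°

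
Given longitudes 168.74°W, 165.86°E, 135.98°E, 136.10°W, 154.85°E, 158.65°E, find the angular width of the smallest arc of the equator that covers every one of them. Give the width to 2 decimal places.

87.92°

Sort the longitudes: -168.74°, -136.10°, +135.98°, +154.85°, +158.65°, +165.86°.
Eastward gaps between consecutive values (wrapping around): 32.64°, 272.08°, 18.87°, 3.80°, 7.21°, 25.40°.
Largest gap = 272.08° ⇒ minimal covering band is its complement: 360° − 272.08° = 87.92°.
Band runs from +135.98° eastward to -136.10°, crossing the antimeridian.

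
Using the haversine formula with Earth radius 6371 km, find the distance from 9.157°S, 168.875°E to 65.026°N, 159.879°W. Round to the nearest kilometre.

Δλ = -159.879 − 168.875 = -328.754°; wrapped into (−180°, 180°]: 31.246°.
Δφ = 65.026 − -9.157 = 74.183°.
a = sin²(Δφ/2) + cos φ₁ · cos φ₂ · sin²(Δλ/2) = 0.393948.
c = 2·atan2(√a, √(1−a)) = 1.35707 rad → d = 6371·c ≈ 8645.88 km.

8646 km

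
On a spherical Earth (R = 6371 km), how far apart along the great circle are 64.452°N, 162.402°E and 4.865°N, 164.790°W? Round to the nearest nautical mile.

Δλ = -164.790 − 162.402 = -327.192°; wrapped into (−180°, 180°]: 32.808°.
Δφ = 4.865 − 64.452 = -59.587°.
a = sin²(Δφ/2) + cos φ₁ · cos φ₂ · sin²(Δλ/2) = 0.281157.
c = 2·atan2(√a, √(1−a)) = 1.11777 rad → d = 6371·c ≈ 7121.33 km ≈ 3845.21 nmi.

3845 nmi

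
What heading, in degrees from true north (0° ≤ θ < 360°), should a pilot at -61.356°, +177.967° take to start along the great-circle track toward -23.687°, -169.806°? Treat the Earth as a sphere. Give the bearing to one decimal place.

Δλ = -169.806 − 177.967 = -347.773°; wrapped into (−180°, 180°]: 12.227°.
θ = atan2( sin Δλ · cos φ₂ , cos φ₁ · sin φ₂ − sin φ₁ · cos φ₂ · cos Δλ )
  = atan2(0.19394, 0.59287) = 18.114° → normalised to [0°, 360°): 18.114°.

18.1°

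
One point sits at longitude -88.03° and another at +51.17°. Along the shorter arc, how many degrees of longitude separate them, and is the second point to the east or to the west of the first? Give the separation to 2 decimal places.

Raw difference: 51.17 − -88.03 = 139.2°.
Normalise into (−180°, 180°]: 139.2° stays 139.2°.
Positive ⇒ the second point lies to the east; separation 139.20°.

139.20° east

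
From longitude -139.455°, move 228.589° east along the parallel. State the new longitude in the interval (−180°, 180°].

+89.134°

Start at -139.455°; shift +228.589° → +89.134°.
+89.134° already lies in (−180°, 180°].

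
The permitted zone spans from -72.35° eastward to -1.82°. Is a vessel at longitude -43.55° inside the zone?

Yes

Band width going east from -72.35° to -1.82°: ((-1.82 − -72.35) mod 360) = 70.53°.
Offset of -43.55° east of the west edge: ((-43.55 − -72.35) mod 360) = 28.80°.
28.80° ≤ 70.53° ⇒ inside.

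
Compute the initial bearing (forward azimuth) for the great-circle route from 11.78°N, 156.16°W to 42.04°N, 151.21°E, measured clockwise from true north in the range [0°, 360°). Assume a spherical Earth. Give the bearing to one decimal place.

313.7°

Δλ = 151.21 − -156.16 = 307.37°; wrapped into (−180°, 180°]: -52.63°.
θ = atan2( sin Δλ · cos φ₂ , cos φ₁ · sin φ₂ − sin φ₁ · cos φ₂ · cos Δλ )
  = atan2(-0.59023, 0.56352) = -46.326° → normalised to [0°, 360°): 313.674°.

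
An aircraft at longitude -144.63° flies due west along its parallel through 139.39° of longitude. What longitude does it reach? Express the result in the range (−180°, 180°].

+75.98°

Start at -144.63°; shift −139.39° → -284.02°.
-284.02° lies outside (−180°, 180°]; add 360° → +75.98°.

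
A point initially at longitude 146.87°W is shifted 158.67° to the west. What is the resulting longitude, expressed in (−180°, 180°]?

54.46°E

Start at -146.87°; shift −158.67° → -305.54°.
-305.54° lies outside (−180°, 180°]; add 360° → +54.46°.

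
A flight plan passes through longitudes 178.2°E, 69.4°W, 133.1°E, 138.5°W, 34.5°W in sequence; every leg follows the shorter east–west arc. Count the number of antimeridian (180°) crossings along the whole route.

Leg 1: +178.2° → -69.4°, shortest Δλ = 112.4° (east) — crosses 180°.
Leg 2: -69.4° → +133.1°, shortest Δλ = -157.5° (west) — crosses 180°.
Leg 3: +133.1° → -138.5°, shortest Δλ = 88.4° (east) — crosses 180°.
Leg 4: -138.5° → -34.5°, shortest Δλ = 104.0° (east) — does not cross 180°.
Total crossings: 3.

3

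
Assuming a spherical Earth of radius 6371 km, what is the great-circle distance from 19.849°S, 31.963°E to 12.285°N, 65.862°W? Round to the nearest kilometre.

Δλ = -65.862 − 31.963 = -97.825°.
Δφ = 12.285 − -19.849 = 32.134°.
a = sin²(Δφ/2) + cos φ₁ · cos φ₂ · sin²(Δλ/2) = 0.598687.
c = 2·atan2(√a, √(1−a)) = 1.76947 rad → d = 6371·c ≈ 11273.32 km.

11273 km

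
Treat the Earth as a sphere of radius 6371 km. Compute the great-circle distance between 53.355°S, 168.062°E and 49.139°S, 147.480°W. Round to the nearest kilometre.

3078 km

Δλ = -147.480 − 168.062 = -315.542°; wrapped into (−180°, 180°]: 44.458°.
Δφ = -49.139 − -53.355 = 4.216°.
a = sin²(Δφ/2) + cos φ₁ · cos φ₂ · sin²(Δλ/2) = 0.057237.
c = 2·atan2(√a, √(1−a)) = 0.48317 rad → d = 6371·c ≈ 3078.30 km.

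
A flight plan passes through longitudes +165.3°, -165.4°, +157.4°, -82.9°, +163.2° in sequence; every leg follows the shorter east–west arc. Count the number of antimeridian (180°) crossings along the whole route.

Leg 1: +165.3° → -165.4°, shortest Δλ = 29.3° (east) — crosses 180°.
Leg 2: -165.4° → +157.4°, shortest Δλ = -37.2° (west) — crosses 180°.
Leg 3: +157.4° → -82.9°, shortest Δλ = 119.7° (east) — crosses 180°.
Leg 4: -82.9° → +163.2°, shortest Δλ = -113.9° (west) — crosses 180°.
Total crossings: 4.

4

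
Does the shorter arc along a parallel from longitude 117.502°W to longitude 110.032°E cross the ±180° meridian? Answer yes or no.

Naïve |110.032 − -117.502| = 227.534° > 180°, so the shorter arc goes the other way round — across 180°.
Signed shortest Δλ = ((110.032 − -117.502 + 180) mod 360) − 180 = -132.466°.
Going west by 132.466° from -117.502° passes through 180° before reaching +110.032°.

Yes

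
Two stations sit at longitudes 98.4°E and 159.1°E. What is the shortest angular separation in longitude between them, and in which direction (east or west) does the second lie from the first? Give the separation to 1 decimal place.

Raw difference: 159.1 − 98.4 = 60.7°.
Normalise into (−180°, 180°]: 60.7° stays 60.7°.
Positive ⇒ the second point lies to the east; separation 60.7°.

60.7° east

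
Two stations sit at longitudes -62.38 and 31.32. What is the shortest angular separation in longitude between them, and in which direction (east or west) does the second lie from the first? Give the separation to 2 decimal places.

Raw difference: 31.32 − -62.38 = 93.7°.
Normalise into (−180°, 180°]: 93.7° stays 93.7°.
Positive ⇒ the second point lies to the east; separation 93.70°.

93.70° east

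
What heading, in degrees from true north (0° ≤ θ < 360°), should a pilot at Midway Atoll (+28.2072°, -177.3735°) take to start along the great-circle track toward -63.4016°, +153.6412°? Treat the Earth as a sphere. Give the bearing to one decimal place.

Δλ = 153.6412 − -177.3735 = 331.0147°; wrapped into (−180°, 180°]: -28.9853°.
θ = atan2( sin Δλ · cos φ₂ , cos φ₁ · sin φ₂ − sin φ₁ · cos φ₂ · cos Δλ )
  = atan2(-0.21697, -0.97310) = -167.431° → normalised to [0°, 360°): 192.569°.

192.6°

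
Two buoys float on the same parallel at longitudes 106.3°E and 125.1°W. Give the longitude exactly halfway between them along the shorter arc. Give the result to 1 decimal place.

170.6°E

Signed shortest Δλ from +106.3° to -125.1° is +128.6°.
Midpoint longitude = +106.3° + (+128.6°)/2 = +106.3° + 64.3° = +170.6°.
(The naïve average (+106.3 + -125.1)/2 = -9.4° is on the wrong side of the globe.)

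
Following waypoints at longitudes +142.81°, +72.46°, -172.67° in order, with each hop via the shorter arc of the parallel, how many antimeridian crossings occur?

Leg 1: +142.81° → +72.46°, shortest Δλ = -70.35° (west) — does not cross 180°.
Leg 2: +72.46° → -172.67°, shortest Δλ = 114.87° (east) — crosses 180°.
Total crossings: 1.

1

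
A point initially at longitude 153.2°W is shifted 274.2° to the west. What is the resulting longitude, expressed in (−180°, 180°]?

Start at -153.2°; shift −274.2° → -427.4°.
-427.4° lies outside (−180°, 180°]; add 360° → -67.4°.

67.4°W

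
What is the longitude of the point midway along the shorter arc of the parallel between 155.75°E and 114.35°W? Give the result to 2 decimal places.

Signed shortest Δλ from +155.75° to -114.35° is +89.90°.
Midpoint longitude = +155.75° + (+89.90°)/2 = +155.75° + 44.95° = +200.70°.
Normalise into (−180°, 180°]: -159.30°.
(The naïve average (+155.75 + -114.35)/2 = 20.7° is on the wrong side of the globe.)

159.30°W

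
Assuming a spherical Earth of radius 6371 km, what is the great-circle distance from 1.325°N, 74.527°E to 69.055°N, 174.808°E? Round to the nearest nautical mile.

5549 nmi

Δλ = 174.808 − 74.527 = 100.281°.
Δφ = 69.055 − 1.325 = 67.730°.
a = sin²(Δφ/2) + cos φ₁ · cos φ₂ · sin²(Δλ/2) = 0.521094.
c = 2·atan2(√a, √(1−a)) = 1.61300 rad → d = 6371·c ≈ 10276.40 km ≈ 5548.81 nmi.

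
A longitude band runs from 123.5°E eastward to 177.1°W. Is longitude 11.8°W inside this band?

Band width going east from +123.5° to -177.1°: ((-177.1 − 123.5) mod 360) = 59.4°.
Offset of -11.8° east of the west edge: ((-11.8 − 123.5) mod 360) = 224.7°.
224.7° > 59.4° ⇒ outside.

No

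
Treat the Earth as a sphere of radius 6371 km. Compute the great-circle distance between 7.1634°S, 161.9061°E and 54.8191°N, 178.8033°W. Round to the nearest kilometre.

7122 km

Δλ = -178.8033 − 161.9061 = -340.7094°; wrapped into (−180°, 180°]: 19.2906°.
Δφ = 54.8191 − -7.1634 = 61.9825°.
a = sin²(Δφ/2) + cos φ₁ · cos φ₂ · sin²(Δλ/2) = 0.281177.
c = 2·atan2(√a, √(1−a)) = 1.11782 rad → d = 6371·c ≈ 7121.62 km.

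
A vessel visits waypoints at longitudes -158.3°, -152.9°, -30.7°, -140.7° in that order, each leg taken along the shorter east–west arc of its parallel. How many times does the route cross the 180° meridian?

Leg 1: -158.3° → -152.9°, shortest Δλ = 5.4° (east) — does not cross 180°.
Leg 2: -152.9° → -30.7°, shortest Δλ = 122.2° (east) — does not cross 180°.
Leg 3: -30.7° → -140.7°, shortest Δλ = -110.0° (west) — does not cross 180°.
Total crossings: 0.

0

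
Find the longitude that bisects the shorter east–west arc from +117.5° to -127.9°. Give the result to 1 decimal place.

Signed shortest Δλ from +117.5° to -127.9° is +114.6°.
Midpoint longitude = +117.5° + (+114.6°)/2 = +117.5° + 57.3° = +174.8°.
(The naïve average (+117.5 + -127.9)/2 = -5.2° is on the wrong side of the globe.)

+174.8°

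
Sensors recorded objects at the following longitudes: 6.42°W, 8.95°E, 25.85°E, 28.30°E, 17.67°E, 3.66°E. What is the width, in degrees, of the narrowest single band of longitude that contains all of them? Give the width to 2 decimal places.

Sort the longitudes: -6.42°, +3.66°, +8.95°, +17.67°, +25.85°, +28.30°.
Eastward gaps between consecutive values (wrapping around): 10.08°, 5.29°, 8.72°, 8.18°, 2.45°, 325.28°.
Largest gap = 325.28° ⇒ minimal covering band is its complement: 360° − 325.28° = 34.72°.
Band runs from -6.42° eastward to +28.30°.

34.72°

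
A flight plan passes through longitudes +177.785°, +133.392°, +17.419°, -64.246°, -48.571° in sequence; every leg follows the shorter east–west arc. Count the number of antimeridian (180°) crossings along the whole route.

0

Leg 1: +177.785° → +133.392°, shortest Δλ = -44.393° (west) — does not cross 180°.
Leg 2: +133.392° → +17.419°, shortest Δλ = -115.973° (west) — does not cross 180°.
Leg 3: +17.419° → -64.246°, shortest Δλ = -81.665° (west) — does not cross 180°.
Leg 4: -64.246° → -48.571°, shortest Δλ = 15.675° (east) — does not cross 180°.
Total crossings: 0.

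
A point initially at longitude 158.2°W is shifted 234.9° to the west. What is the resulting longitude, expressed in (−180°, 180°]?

33.1°W

Start at -158.2°; shift −234.9° → -393.1°.
-393.1° lies outside (−180°, 180°]; add 360° → -33.1°.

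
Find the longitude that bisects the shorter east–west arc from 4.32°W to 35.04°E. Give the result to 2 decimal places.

15.36°E

Signed shortest Δλ from -4.32° to +35.04° is +39.36°.
Midpoint longitude = -4.32° + (+39.36°)/2 = -4.32° + 19.68° = +15.36°.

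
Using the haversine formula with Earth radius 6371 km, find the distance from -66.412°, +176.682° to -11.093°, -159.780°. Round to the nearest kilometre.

Δλ = -159.780 − 176.682 = -336.462°; wrapped into (−180°, 180°]: 23.538°.
Δφ = -11.093 − -66.412 = 55.319°.
a = sin²(Δφ/2) + cos φ₁ · cos φ₂ · sin²(Δλ/2) = 0.231833.
c = 2·atan2(√a, √(1−a)) = 1.00471 rad → d = 6371·c ≈ 6401.00 km.

6401 km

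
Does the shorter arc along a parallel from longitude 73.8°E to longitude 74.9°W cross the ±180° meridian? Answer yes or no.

No

Signed shortest Δλ = ((-74.9 − 73.8 + 180) mod 360) − 180 = -148.7°.
Going west by 148.7° from +73.8° reaches -74.9° without touching 180°.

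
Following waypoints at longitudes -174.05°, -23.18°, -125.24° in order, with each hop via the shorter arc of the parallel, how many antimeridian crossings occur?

0

Leg 1: -174.05° → -23.18°, shortest Δλ = 150.87° (east) — does not cross 180°.
Leg 2: -23.18° → -125.24°, shortest Δλ = -102.06° (west) — does not cross 180°.
Total crossings: 0.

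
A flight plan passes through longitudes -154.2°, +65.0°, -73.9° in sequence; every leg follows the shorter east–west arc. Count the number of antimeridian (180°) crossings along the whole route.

1

Leg 1: -154.2° → +65.0°, shortest Δλ = -140.8° (west) — crosses 180°.
Leg 2: +65.0° → -73.9°, shortest Δλ = -138.9° (west) — does not cross 180°.
Total crossings: 1.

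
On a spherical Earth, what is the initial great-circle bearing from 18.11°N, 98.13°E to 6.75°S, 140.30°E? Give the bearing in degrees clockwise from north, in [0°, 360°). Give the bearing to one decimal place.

117.1°

Δλ = 140.30 − 98.13 = 42.17°.
θ = atan2( sin Δλ · cos φ₂ , cos φ₁ · sin φ₂ − sin φ₁ · cos φ₂ · cos Δλ )
  = atan2(0.66668, -0.34050) = 117.055° → normalised to [0°, 360°): 117.055°.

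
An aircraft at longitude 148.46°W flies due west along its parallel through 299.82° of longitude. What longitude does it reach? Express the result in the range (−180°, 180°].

88.28°W

Start at -148.46°; shift −299.82° → -448.28°.
-448.28° lies outside (−180°, 180°]; add 360° → -88.28°.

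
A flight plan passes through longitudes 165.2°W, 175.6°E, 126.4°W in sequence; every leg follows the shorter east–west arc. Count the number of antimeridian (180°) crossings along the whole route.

Leg 1: -165.2° → +175.6°, shortest Δλ = -19.2° (west) — crosses 180°.
Leg 2: +175.6° → -126.4°, shortest Δλ = 58.0° (east) — crosses 180°.
Total crossings: 2.

2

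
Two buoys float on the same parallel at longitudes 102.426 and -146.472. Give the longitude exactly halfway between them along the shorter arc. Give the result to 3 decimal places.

Signed shortest Δλ from +102.426° to -146.472° is +111.102°.
Midpoint longitude = +102.426° + (+111.102°)/2 = +102.426° + 55.551° = +157.977°.
(The naïve average (+102.426 + -146.472)/2 = -22.023° is on the wrong side of the globe.)

+157.977°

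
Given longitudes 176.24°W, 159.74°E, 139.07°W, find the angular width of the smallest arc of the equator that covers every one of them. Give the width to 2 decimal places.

Sort the longitudes: -176.24°, -139.07°, +159.74°.
Eastward gaps between consecutive values (wrapping around): 37.17°, 298.81°, 24.02°.
Largest gap = 298.81° ⇒ minimal covering band is its complement: 360° − 298.81° = 61.19°.
Band runs from +159.74° eastward to -139.07°, crossing the antimeridian.

61.19°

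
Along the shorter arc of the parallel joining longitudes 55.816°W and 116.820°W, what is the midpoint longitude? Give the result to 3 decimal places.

Signed shortest Δλ from -55.816° to -116.820° is -61.004°.
Midpoint longitude = -55.816° + (-61.004°)/2 = -55.816° − 30.502° = -86.318°.

86.318°W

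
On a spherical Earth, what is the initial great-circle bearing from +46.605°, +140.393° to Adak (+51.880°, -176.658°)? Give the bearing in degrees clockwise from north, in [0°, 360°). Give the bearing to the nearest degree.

63°

Δλ = -176.658 − 140.393 = -317.051°; wrapped into (−180°, 180°]: 42.949°.
θ = atan2( sin Δλ · cos φ₂ , cos φ₁ · sin φ₂ − sin φ₁ · cos φ₂ · cos Δλ )
  = atan2(0.42060, 0.21217) = 63.232° → normalised to [0°, 360°): 63.232°.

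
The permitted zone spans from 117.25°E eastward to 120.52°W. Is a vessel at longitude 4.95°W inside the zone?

No

Band width going east from +117.25° to -120.52°: ((-120.52 − 117.25) mod 360) = 122.23°.
Offset of -4.95° east of the west edge: ((-4.95 − 117.25) mod 360) = 237.80°.
237.80° > 122.23° ⇒ outside.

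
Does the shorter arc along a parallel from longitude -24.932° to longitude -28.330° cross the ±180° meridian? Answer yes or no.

No

Signed shortest Δλ = ((-28.330 − -24.932 + 180) mod 360) − 180 = -3.398°.
Going west by 3.398° from -24.932° reaches -28.330° without touching 180°.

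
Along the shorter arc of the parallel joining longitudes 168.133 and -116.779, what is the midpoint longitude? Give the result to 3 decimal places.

Signed shortest Δλ from +168.133° to -116.779° is +75.088°.
Midpoint longitude = +168.133° + (+75.088°)/2 = +168.133° + 37.544° = +205.677°.
Normalise into (−180°, 180°]: -154.323°.
(The naïve average (+168.133 + -116.779)/2 = 25.677° is on the wrong side of the globe.)

-154.323°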